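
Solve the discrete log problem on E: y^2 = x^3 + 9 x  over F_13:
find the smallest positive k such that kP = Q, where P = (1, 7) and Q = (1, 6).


Enumerate multiples of P until we hit Q = (1, 6):
  1P = (1, 7)
  2P = (12, 4)
  3P = (12, 9)
  4P = (1, 6)
Match found at i = 4.

k = 4


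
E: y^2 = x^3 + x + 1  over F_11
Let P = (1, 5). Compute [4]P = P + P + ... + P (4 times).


k = 4 = 100_2 (binary, LSB first: 001)
Double-and-add from P = (1, 5):
  bit 0 = 0: acc unchanged = O
  bit 1 = 0: acc unchanged = O
  bit 2 = 1: acc = O + (6, 5) = (6, 5)

4P = (6, 5)


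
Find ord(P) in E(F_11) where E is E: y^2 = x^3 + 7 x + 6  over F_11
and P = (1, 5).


Compute successive multiples of P until we hit O:
  1P = (1, 5)
  2P = (10, 8)
  3P = (5, 1)
  4P = (6, 0)
  5P = (5, 10)
  6P = (10, 3)
  7P = (1, 6)
  8P = O

ord(P) = 8


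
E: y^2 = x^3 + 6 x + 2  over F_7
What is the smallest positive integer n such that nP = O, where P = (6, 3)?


Compute successive multiples of P until we hit O:
  1P = (6, 3)
  2P = (6, 4)
  3P = O

ord(P) = 3


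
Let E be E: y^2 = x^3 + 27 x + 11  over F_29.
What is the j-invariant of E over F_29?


Delta = -16(4 a^3 + 27 b^2) mod 29 = 5
-1728 * (4 a)^3 = -1728 * (4*27)^3 mod 29 = 4
j = 4 * 5^(-1) mod 29 = 24

j = 24 (mod 29)


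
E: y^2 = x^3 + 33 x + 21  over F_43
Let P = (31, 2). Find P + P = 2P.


Doubling: s = (3 x1^2 + a) / (2 y1)
s = (3*31^2 + 33) / (2*2) mod 43 = 41
x3 = s^2 - 2 x1 mod 43 = 41^2 - 2*31 = 28
y3 = s (x1 - x3) - y1 mod 43 = 41 * (31 - 28) - 2 = 35

2P = (28, 35)


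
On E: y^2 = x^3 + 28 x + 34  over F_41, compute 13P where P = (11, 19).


k = 13 = 1101_2 (binary, LSB first: 1011)
Double-and-add from P = (11, 19):
  bit 0 = 1: acc = O + (11, 19) = (11, 19)
  bit 1 = 0: acc unchanged = (11, 19)
  bit 2 = 1: acc = (11, 19) + (33, 35) = (6, 7)
  bit 3 = 1: acc = (6, 7) + (15, 4) = (11, 22)

13P = (11, 22)


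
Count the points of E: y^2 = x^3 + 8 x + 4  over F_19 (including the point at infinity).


For each x in F_19, count y with y^2 = x^3 + 8 x + 4 mod 19:
  x = 0: RHS = 4, y in [2, 17]  -> 2 point(s)
  x = 2: RHS = 9, y in [3, 16]  -> 2 point(s)
  x = 3: RHS = 17, y in [6, 13]  -> 2 point(s)
  x = 4: RHS = 5, y in [9, 10]  -> 2 point(s)
  x = 5: RHS = 17, y in [6, 13]  -> 2 point(s)
  x = 7: RHS = 4, y in [2, 17]  -> 2 point(s)
  x = 9: RHS = 7, y in [8, 11]  -> 2 point(s)
  x = 10: RHS = 1, y in [1, 18]  -> 2 point(s)
  x = 11: RHS = 17, y in [6, 13]  -> 2 point(s)
  x = 12: RHS = 4, y in [2, 17]  -> 2 point(s)
  x = 13: RHS = 6, y in [5, 14]  -> 2 point(s)
Affine points: 22. Add the point at infinity: total = 23.

#E(F_19) = 23


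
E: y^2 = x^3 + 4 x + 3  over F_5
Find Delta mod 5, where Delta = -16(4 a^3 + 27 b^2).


4 a^3 + 27 b^2 = 4*4^3 + 27*3^2 = 256 + 243 = 499
Delta = -16 * (499) = -7984
Delta mod 5 = 1

Delta = 1 (mod 5)


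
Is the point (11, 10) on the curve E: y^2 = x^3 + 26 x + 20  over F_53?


Check whether y^2 = x^3 + 26 x + 20 (mod 53) for (x, y) = (11, 10).
LHS: y^2 = 10^2 mod 53 = 47
RHS: x^3 + 26 x + 20 = 11^3 + 26*11 + 20 mod 53 = 47
LHS = RHS

Yes, on the curve


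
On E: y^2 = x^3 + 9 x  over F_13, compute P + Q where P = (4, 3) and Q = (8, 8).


P != Q, so use the chord formula.
s = (y2 - y1) / (x2 - x1) = (5) / (4) mod 13 = 11
x3 = s^2 - x1 - x2 mod 13 = 11^2 - 4 - 8 = 5
y3 = s (x1 - x3) - y1 mod 13 = 11 * (4 - 5) - 3 = 12

P + Q = (5, 12)


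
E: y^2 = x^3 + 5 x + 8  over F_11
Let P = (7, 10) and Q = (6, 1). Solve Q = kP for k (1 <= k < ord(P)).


Enumerate multiples of P until we hit Q = (6, 1):
  1P = (7, 10)
  2P = (9, 10)
  3P = (6, 1)
Match found at i = 3.

k = 3


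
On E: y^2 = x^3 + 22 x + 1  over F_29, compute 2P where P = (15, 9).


Doubling: s = (3 x1^2 + a) / (2 y1)
s = (3*15^2 + 22) / (2*9) mod 29 = 21
x3 = s^2 - 2 x1 mod 29 = 21^2 - 2*15 = 5
y3 = s (x1 - x3) - y1 mod 29 = 21 * (15 - 5) - 9 = 27

2P = (5, 27)


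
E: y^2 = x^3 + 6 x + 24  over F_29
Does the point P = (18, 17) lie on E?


Check whether y^2 = x^3 + 6 x + 24 (mod 29) for (x, y) = (18, 17).
LHS: y^2 = 17^2 mod 29 = 28
RHS: x^3 + 6 x + 24 = 18^3 + 6*18 + 24 mod 29 = 19
LHS != RHS

No, not on the curve


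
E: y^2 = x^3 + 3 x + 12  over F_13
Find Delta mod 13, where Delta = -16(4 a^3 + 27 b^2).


4 a^3 + 27 b^2 = 4*3^3 + 27*12^2 = 108 + 3888 = 3996
Delta = -16 * (3996) = -63936
Delta mod 13 = 11

Delta = 11 (mod 13)


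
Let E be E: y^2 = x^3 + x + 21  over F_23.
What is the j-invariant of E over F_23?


Delta = -16(4 a^3 + 27 b^2) mod 23 = 2
-1728 * (4 a)^3 = -1728 * (4*1)^3 mod 23 = 15
j = 15 * 2^(-1) mod 23 = 19

j = 19 (mod 23)


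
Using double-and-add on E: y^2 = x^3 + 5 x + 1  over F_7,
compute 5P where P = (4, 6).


k = 5 = 101_2 (binary, LSB first: 101)
Double-and-add from P = (4, 6):
  bit 0 = 1: acc = O + (4, 6) = (4, 6)
  bit 1 = 0: acc unchanged = (4, 6)
  bit 2 = 1: acc = (4, 6) + (5, 5) = (6, 3)

5P = (6, 3)


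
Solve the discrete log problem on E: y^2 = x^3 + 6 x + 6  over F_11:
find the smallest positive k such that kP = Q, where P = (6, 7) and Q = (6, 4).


Enumerate multiples of P until we hit Q = (6, 4):
  1P = (6, 7)
  2P = (2, 2)
  3P = (8, 7)
  4P = (8, 4)
  5P = (2, 9)
  6P = (6, 4)
Match found at i = 6.

k = 6


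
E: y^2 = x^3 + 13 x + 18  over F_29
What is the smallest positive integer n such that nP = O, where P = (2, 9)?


Compute successive multiples of P until we hit O:
  1P = (2, 9)
  2P = (5, 11)
  3P = (16, 1)
  4P = (6, 14)
  5P = (28, 2)
  6P = (27, 10)
  7P = (20, 10)
  8P = (13, 21)
  ... (continuing to 25P)
  25P = O

ord(P) = 25


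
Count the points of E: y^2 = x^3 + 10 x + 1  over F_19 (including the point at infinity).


For each x in F_19, count y with y^2 = x^3 + 10 x + 1 mod 19:
  x = 0: RHS = 1, y in [1, 18]  -> 2 point(s)
  x = 3: RHS = 1, y in [1, 18]  -> 2 point(s)
  x = 5: RHS = 5, y in [9, 10]  -> 2 point(s)
  x = 6: RHS = 11, y in [7, 12]  -> 2 point(s)
  x = 8: RHS = 4, y in [2, 17]  -> 2 point(s)
  x = 11: RHS = 17, y in [6, 13]  -> 2 point(s)
  x = 12: RHS = 6, y in [5, 14]  -> 2 point(s)
  x = 14: RHS = 16, y in [4, 15]  -> 2 point(s)
  x = 15: RHS = 11, y in [7, 12]  -> 2 point(s)
  x = 16: RHS = 1, y in [1, 18]  -> 2 point(s)
  x = 17: RHS = 11, y in [7, 12]  -> 2 point(s)
  x = 18: RHS = 9, y in [3, 16]  -> 2 point(s)
Affine points: 24. Add the point at infinity: total = 25.

#E(F_19) = 25


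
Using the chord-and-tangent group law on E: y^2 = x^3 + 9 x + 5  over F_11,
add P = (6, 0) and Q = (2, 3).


P != Q, so use the chord formula.
s = (y2 - y1) / (x2 - x1) = (3) / (7) mod 11 = 2
x3 = s^2 - x1 - x2 mod 11 = 2^2 - 6 - 2 = 7
y3 = s (x1 - x3) - y1 mod 11 = 2 * (6 - 7) - 0 = 9

P + Q = (7, 9)


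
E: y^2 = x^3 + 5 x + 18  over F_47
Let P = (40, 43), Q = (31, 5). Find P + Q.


P != Q, so use the chord formula.
s = (y2 - y1) / (x2 - x1) = (9) / (38) mod 47 = 46
x3 = s^2 - x1 - x2 mod 47 = 46^2 - 40 - 31 = 24
y3 = s (x1 - x3) - y1 mod 47 = 46 * (40 - 24) - 43 = 35

P + Q = (24, 35)


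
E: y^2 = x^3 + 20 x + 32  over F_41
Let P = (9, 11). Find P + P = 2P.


Doubling: s = (3 x1^2 + a) / (2 y1)
s = (3*9^2 + 20) / (2*11) mod 41 = 25
x3 = s^2 - 2 x1 mod 41 = 25^2 - 2*9 = 33
y3 = s (x1 - x3) - y1 mod 41 = 25 * (9 - 33) - 11 = 4

2P = (33, 4)


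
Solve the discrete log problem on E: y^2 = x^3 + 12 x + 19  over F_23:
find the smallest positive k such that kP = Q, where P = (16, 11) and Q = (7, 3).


Enumerate multiples of P until we hit Q = (7, 3):
  1P = (16, 11)
  2P = (18, 8)
  3P = (20, 18)
  4P = (3, 6)
  5P = (10, 9)
  6P = (15, 20)
  7P = (4, 19)
  8P = (6, 13)
  9P = (13, 16)
  10P = (7, 20)
  11P = (1, 20)
  12P = (22, 11)
  13P = (8, 12)
  14P = (8, 11)
  15P = (22, 12)
  16P = (1, 3)
  17P = (7, 3)
Match found at i = 17.

k = 17


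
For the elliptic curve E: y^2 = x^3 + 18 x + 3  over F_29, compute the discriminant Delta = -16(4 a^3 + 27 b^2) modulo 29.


4 a^3 + 27 b^2 = 4*18^3 + 27*3^2 = 23328 + 243 = 23571
Delta = -16 * (23571) = -377136
Delta mod 29 = 9

Delta = 9 (mod 29)


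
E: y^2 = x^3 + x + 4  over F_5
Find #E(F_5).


For each x in F_5, count y with y^2 = x^3 + 1 x + 4 mod 5:
  x = 0: RHS = 4, y in [2, 3]  -> 2 point(s)
  x = 1: RHS = 1, y in [1, 4]  -> 2 point(s)
  x = 2: RHS = 4, y in [2, 3]  -> 2 point(s)
  x = 3: RHS = 4, y in [2, 3]  -> 2 point(s)
Affine points: 8. Add the point at infinity: total = 9.

#E(F_5) = 9


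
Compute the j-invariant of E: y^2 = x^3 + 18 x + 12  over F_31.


Delta = -16(4 a^3 + 27 b^2) mod 31 = 1
-1728 * (4 a)^3 = -1728 * (4*18)^3 mod 31 = 2
j = 2 * 1^(-1) mod 31 = 2

j = 2 (mod 31)


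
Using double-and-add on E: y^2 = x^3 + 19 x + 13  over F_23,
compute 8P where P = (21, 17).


k = 8 = 1000_2 (binary, LSB first: 0001)
Double-and-add from P = (21, 17):
  bit 0 = 0: acc unchanged = O
  bit 1 = 0: acc unchanged = O
  bit 2 = 0: acc unchanged = O
  bit 3 = 1: acc = O + (7, 11) = (7, 11)

8P = (7, 11)


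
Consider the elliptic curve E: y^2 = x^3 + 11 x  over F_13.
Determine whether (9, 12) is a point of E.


Check whether y^2 = x^3 + 11 x + 0 (mod 13) for (x, y) = (9, 12).
LHS: y^2 = 12^2 mod 13 = 1
RHS: x^3 + 11 x + 0 = 9^3 + 11*9 + 0 mod 13 = 9
LHS != RHS

No, not on the curve


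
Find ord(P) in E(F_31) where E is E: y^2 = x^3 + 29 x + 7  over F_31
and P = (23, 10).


Compute successive multiples of P until we hit O:
  1P = (23, 10)
  2P = (21, 9)
  3P = (26, 4)
  4P = (17, 9)
  5P = (16, 17)
  6P = (24, 22)
  7P = (4, 1)
  8P = (22, 28)
  ... (continuing to 40P)
  40P = O

ord(P) = 40


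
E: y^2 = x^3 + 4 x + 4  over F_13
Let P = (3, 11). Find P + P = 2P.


Doubling: s = (3 x1^2 + a) / (2 y1)
s = (3*3^2 + 4) / (2*11) mod 13 = 2
x3 = s^2 - 2 x1 mod 13 = 2^2 - 2*3 = 11
y3 = s (x1 - x3) - y1 mod 13 = 2 * (3 - 11) - 11 = 12

2P = (11, 12)


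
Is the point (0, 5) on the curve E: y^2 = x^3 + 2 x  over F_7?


Check whether y^2 = x^3 + 2 x + 0 (mod 7) for (x, y) = (0, 5).
LHS: y^2 = 5^2 mod 7 = 4
RHS: x^3 + 2 x + 0 = 0^3 + 2*0 + 0 mod 7 = 0
LHS != RHS

No, not on the curve


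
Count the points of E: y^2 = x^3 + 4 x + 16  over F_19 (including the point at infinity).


For each x in F_19, count y with y^2 = x^3 + 4 x + 16 mod 19:
  x = 0: RHS = 16, y in [4, 15]  -> 2 point(s)
  x = 3: RHS = 17, y in [6, 13]  -> 2 point(s)
  x = 4: RHS = 1, y in [1, 18]  -> 2 point(s)
  x = 5: RHS = 9, y in [3, 16]  -> 2 point(s)
  x = 6: RHS = 9, y in [3, 16]  -> 2 point(s)
  x = 7: RHS = 7, y in [8, 11]  -> 2 point(s)
  x = 8: RHS = 9, y in [3, 16]  -> 2 point(s)
  x = 10: RHS = 11, y in [7, 12]  -> 2 point(s)
  x = 11: RHS = 4, y in [2, 17]  -> 2 point(s)
  x = 12: RHS = 6, y in [5, 14]  -> 2 point(s)
  x = 13: RHS = 4, y in [2, 17]  -> 2 point(s)
  x = 14: RHS = 4, y in [2, 17]  -> 2 point(s)
  x = 17: RHS = 0, y in [0]  -> 1 point(s)
  x = 18: RHS = 11, y in [7, 12]  -> 2 point(s)
Affine points: 27. Add the point at infinity: total = 28.

#E(F_19) = 28


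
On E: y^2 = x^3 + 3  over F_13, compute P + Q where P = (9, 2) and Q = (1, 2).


P != Q, so use the chord formula.
s = (y2 - y1) / (x2 - x1) = (0) / (5) mod 13 = 0
x3 = s^2 - x1 - x2 mod 13 = 0^2 - 9 - 1 = 3
y3 = s (x1 - x3) - y1 mod 13 = 0 * (9 - 3) - 2 = 11

P + Q = (3, 11)


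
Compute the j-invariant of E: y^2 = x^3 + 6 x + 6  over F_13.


Delta = -16(4 a^3 + 27 b^2) mod 13 = 4
-1728 * (4 a)^3 = -1728 * (4*6)^3 mod 13 = 5
j = 5 * 4^(-1) mod 13 = 11

j = 11 (mod 13)


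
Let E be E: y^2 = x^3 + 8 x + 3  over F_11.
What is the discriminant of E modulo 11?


4 a^3 + 27 b^2 = 4*8^3 + 27*3^2 = 2048 + 243 = 2291
Delta = -16 * (2291) = -36656
Delta mod 11 = 7

Delta = 7 (mod 11)


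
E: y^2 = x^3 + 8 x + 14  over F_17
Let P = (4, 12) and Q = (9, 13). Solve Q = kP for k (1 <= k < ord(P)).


Enumerate multiples of P until we hit Q = (9, 13):
  1P = (4, 12)
  2P = (5, 14)
  3P = (12, 6)
  4P = (9, 13)
Match found at i = 4.

k = 4


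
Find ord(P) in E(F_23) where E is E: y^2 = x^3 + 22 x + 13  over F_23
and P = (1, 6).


Compute successive multiples of P until we hit O:
  1P = (1, 6)
  2P = (14, 11)
  3P = (14, 12)
  4P = (1, 17)
  5P = O

ord(P) = 5


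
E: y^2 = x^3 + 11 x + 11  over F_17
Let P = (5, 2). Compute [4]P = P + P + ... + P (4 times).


k = 4 = 100_2 (binary, LSB first: 001)
Double-and-add from P = (5, 2):
  bit 0 = 0: acc unchanged = O
  bit 1 = 0: acc unchanged = O
  bit 2 = 1: acc = O + (5, 15) = (5, 15)

4P = (5, 15)


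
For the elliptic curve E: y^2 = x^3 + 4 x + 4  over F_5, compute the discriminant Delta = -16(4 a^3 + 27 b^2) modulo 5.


4 a^3 + 27 b^2 = 4*4^3 + 27*4^2 = 256 + 432 = 688
Delta = -16 * (688) = -11008
Delta mod 5 = 2

Delta = 2 (mod 5)


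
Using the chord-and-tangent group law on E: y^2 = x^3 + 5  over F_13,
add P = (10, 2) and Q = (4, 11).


P != Q, so use the chord formula.
s = (y2 - y1) / (x2 - x1) = (9) / (7) mod 13 = 5
x3 = s^2 - x1 - x2 mod 13 = 5^2 - 10 - 4 = 11
y3 = s (x1 - x3) - y1 mod 13 = 5 * (10 - 11) - 2 = 6

P + Q = (11, 6)


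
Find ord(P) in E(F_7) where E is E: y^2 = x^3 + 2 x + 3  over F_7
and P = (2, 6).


Compute successive multiples of P until we hit O:
  1P = (2, 6)
  2P = (3, 1)
  3P = (6, 0)
  4P = (3, 6)
  5P = (2, 1)
  6P = O

ord(P) = 6


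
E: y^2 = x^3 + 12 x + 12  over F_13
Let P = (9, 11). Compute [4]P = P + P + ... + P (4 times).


k = 4 = 100_2 (binary, LSB first: 001)
Double-and-add from P = (9, 11):
  bit 0 = 0: acc unchanged = O
  bit 1 = 0: acc unchanged = O
  bit 2 = 1: acc = O + (1, 8) = (1, 8)

4P = (1, 8)


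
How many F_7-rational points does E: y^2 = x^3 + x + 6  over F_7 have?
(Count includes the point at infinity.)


For each x in F_7, count y with y^2 = x^3 + 1 x + 6 mod 7:
  x = 1: RHS = 1, y in [1, 6]  -> 2 point(s)
  x = 2: RHS = 2, y in [3, 4]  -> 2 point(s)
  x = 3: RHS = 1, y in [1, 6]  -> 2 point(s)
  x = 4: RHS = 4, y in [2, 5]  -> 2 point(s)
  x = 6: RHS = 4, y in [2, 5]  -> 2 point(s)
Affine points: 10. Add the point at infinity: total = 11.

#E(F_7) = 11


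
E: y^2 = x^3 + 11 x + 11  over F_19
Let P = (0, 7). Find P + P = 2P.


Doubling: s = (3 x1^2 + a) / (2 y1)
s = (3*0^2 + 11) / (2*7) mod 19 = 13
x3 = s^2 - 2 x1 mod 19 = 13^2 - 2*0 = 17
y3 = s (x1 - x3) - y1 mod 19 = 13 * (0 - 17) - 7 = 0

2P = (17, 0)


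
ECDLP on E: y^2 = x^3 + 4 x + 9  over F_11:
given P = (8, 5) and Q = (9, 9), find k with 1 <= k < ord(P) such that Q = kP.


Enumerate multiples of P until we hit Q = (9, 9):
  1P = (8, 5)
  2P = (10, 2)
  3P = (9, 2)
  4P = (3, 2)
  5P = (3, 9)
  6P = (9, 9)
Match found at i = 6.

k = 6


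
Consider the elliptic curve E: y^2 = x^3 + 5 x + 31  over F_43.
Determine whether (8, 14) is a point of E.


Check whether y^2 = x^3 + 5 x + 31 (mod 43) for (x, y) = (8, 14).
LHS: y^2 = 14^2 mod 43 = 24
RHS: x^3 + 5 x + 31 = 8^3 + 5*8 + 31 mod 43 = 24
LHS = RHS

Yes, on the curve


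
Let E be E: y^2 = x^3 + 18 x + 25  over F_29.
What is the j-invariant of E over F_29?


Delta = -16(4 a^3 + 27 b^2) mod 29 = 1
-1728 * (4 a)^3 = -1728 * (4*18)^3 mod 29 = 13
j = 13 * 1^(-1) mod 29 = 13

j = 13 (mod 29)


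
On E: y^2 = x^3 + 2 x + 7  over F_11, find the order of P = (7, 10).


Compute successive multiples of P until we hit O:
  1P = (7, 10)
  2P = (6, 9)
  3P = (10, 9)
  4P = (10, 2)
  5P = (6, 2)
  6P = (7, 1)
  7P = O

ord(P) = 7


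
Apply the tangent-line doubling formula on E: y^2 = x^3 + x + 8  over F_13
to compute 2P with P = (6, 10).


Doubling: s = (3 x1^2 + a) / (2 y1)
s = (3*6^2 + 1) / (2*10) mod 13 = 10
x3 = s^2 - 2 x1 mod 13 = 10^2 - 2*6 = 10
y3 = s (x1 - x3) - y1 mod 13 = 10 * (6 - 10) - 10 = 2

2P = (10, 2)


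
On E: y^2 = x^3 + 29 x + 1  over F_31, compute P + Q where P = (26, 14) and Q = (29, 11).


P != Q, so use the chord formula.
s = (y2 - y1) / (x2 - x1) = (28) / (3) mod 31 = 30
x3 = s^2 - x1 - x2 mod 31 = 30^2 - 26 - 29 = 8
y3 = s (x1 - x3) - y1 mod 31 = 30 * (26 - 8) - 14 = 30

P + Q = (8, 30)


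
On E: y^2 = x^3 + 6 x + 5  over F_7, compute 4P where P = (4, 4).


k = 4 = 100_2 (binary, LSB first: 001)
Double-and-add from P = (4, 4):
  bit 0 = 0: acc unchanged = O
  bit 1 = 0: acc unchanged = O
  bit 2 = 1: acc = O + (2, 5) = (2, 5)

4P = (2, 5)


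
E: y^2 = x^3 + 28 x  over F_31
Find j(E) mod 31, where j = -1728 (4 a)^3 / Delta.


Delta = -16(4 a^3 + 27 b^2) mod 31 = 23
-1728 * (4 a)^3 = -1728 * (4*28)^3 mod 31 = 2
j = 2 * 23^(-1) mod 31 = 23

j = 23 (mod 31)


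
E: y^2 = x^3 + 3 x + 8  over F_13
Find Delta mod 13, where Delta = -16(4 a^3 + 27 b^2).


4 a^3 + 27 b^2 = 4*3^3 + 27*8^2 = 108 + 1728 = 1836
Delta = -16 * (1836) = -29376
Delta mod 13 = 4

Delta = 4 (mod 13)


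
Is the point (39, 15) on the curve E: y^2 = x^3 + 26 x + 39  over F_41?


Check whether y^2 = x^3 + 26 x + 39 (mod 41) for (x, y) = (39, 15).
LHS: y^2 = 15^2 mod 41 = 20
RHS: x^3 + 26 x + 39 = 39^3 + 26*39 + 39 mod 41 = 20
LHS = RHS

Yes, on the curve


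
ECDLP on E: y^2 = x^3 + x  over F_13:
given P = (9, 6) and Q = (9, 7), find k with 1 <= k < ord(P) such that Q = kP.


Enumerate multiples of P until we hit Q = (9, 7):
  1P = (9, 6)
  2P = (4, 9)
  3P = (4, 4)
  4P = (9, 7)
Match found at i = 4.

k = 4


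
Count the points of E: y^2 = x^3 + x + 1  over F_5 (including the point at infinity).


For each x in F_5, count y with y^2 = x^3 + 1 x + 1 mod 5:
  x = 0: RHS = 1, y in [1, 4]  -> 2 point(s)
  x = 2: RHS = 1, y in [1, 4]  -> 2 point(s)
  x = 3: RHS = 1, y in [1, 4]  -> 2 point(s)
  x = 4: RHS = 4, y in [2, 3]  -> 2 point(s)
Affine points: 8. Add the point at infinity: total = 9.

#E(F_5) = 9


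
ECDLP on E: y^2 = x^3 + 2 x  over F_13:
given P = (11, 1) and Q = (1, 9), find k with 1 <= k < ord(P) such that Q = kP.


Enumerate multiples of P until we hit Q = (1, 9):
  1P = (11, 1)
  2P = (1, 4)
  3P = (2, 8)
  4P = (12, 7)
  5P = (0, 0)
  6P = (12, 6)
  7P = (2, 5)
  8P = (1, 9)
Match found at i = 8.

k = 8


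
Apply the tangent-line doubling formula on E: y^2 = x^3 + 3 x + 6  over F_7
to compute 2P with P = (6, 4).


Doubling: s = (3 x1^2 + a) / (2 y1)
s = (3*6^2 + 3) / (2*4) mod 7 = 6
x3 = s^2 - 2 x1 mod 7 = 6^2 - 2*6 = 3
y3 = s (x1 - x3) - y1 mod 7 = 6 * (6 - 3) - 4 = 0

2P = (3, 0)


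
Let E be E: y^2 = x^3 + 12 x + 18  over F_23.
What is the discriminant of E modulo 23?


4 a^3 + 27 b^2 = 4*12^3 + 27*18^2 = 6912 + 8748 = 15660
Delta = -16 * (15660) = -250560
Delta mod 23 = 2

Delta = 2 (mod 23)


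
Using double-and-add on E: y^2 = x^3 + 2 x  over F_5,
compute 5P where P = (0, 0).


k = 5 = 101_2 (binary, LSB first: 101)
Double-and-add from P = (0, 0):
  bit 0 = 1: acc = O + (0, 0) = (0, 0)
  bit 1 = 0: acc unchanged = (0, 0)
  bit 2 = 1: acc = (0, 0) + O = (0, 0)

5P = (0, 0)


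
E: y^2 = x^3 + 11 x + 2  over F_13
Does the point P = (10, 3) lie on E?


Check whether y^2 = x^3 + 11 x + 2 (mod 13) for (x, y) = (10, 3).
LHS: y^2 = 3^2 mod 13 = 9
RHS: x^3 + 11 x + 2 = 10^3 + 11*10 + 2 mod 13 = 7
LHS != RHS

No, not on the curve


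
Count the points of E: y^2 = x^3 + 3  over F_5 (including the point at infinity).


For each x in F_5, count y with y^2 = x^3 + 0 x + 3 mod 5:
  x = 1: RHS = 4, y in [2, 3]  -> 2 point(s)
  x = 2: RHS = 1, y in [1, 4]  -> 2 point(s)
  x = 3: RHS = 0, y in [0]  -> 1 point(s)
Affine points: 5. Add the point at infinity: total = 6.

#E(F_5) = 6


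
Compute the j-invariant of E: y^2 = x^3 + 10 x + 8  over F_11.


Delta = -16(4 a^3 + 27 b^2) mod 11 = 4
-1728 * (4 a)^3 = -1728 * (4*10)^3 mod 11 = 9
j = 9 * 4^(-1) mod 11 = 5

j = 5 (mod 11)


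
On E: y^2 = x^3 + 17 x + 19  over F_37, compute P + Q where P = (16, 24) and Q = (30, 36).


P != Q, so use the chord formula.
s = (y2 - y1) / (x2 - x1) = (12) / (14) mod 37 = 22
x3 = s^2 - x1 - x2 mod 37 = 22^2 - 16 - 30 = 31
y3 = s (x1 - x3) - y1 mod 37 = 22 * (16 - 31) - 24 = 16

P + Q = (31, 16)


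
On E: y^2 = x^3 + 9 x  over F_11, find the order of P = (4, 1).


Compute successive multiples of P until we hit O:
  1P = (4, 1)
  2P = (4, 10)
  3P = O

ord(P) = 3


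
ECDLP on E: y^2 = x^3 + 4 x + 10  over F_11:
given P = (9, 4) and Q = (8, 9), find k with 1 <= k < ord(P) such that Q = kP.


Enumerate multiples of P until we hit Q = (8, 9):
  1P = (9, 4)
  2P = (8, 9)
Match found at i = 2.

k = 2


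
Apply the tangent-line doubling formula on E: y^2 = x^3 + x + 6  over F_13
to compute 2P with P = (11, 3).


Doubling: s = (3 x1^2 + a) / (2 y1)
s = (3*11^2 + 1) / (2*3) mod 13 = 0
x3 = s^2 - 2 x1 mod 13 = 0^2 - 2*11 = 4
y3 = s (x1 - x3) - y1 mod 13 = 0 * (11 - 4) - 3 = 10

2P = (4, 10)


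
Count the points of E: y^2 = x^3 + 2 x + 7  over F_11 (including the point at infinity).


For each x in F_11, count y with y^2 = x^3 + 2 x + 7 mod 11:
  x = 6: RHS = 4, y in [2, 9]  -> 2 point(s)
  x = 7: RHS = 1, y in [1, 10]  -> 2 point(s)
  x = 10: RHS = 4, y in [2, 9]  -> 2 point(s)
Affine points: 6. Add the point at infinity: total = 7.

#E(F_11) = 7


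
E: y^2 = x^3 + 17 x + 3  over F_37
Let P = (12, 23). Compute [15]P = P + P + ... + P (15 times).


k = 15 = 1111_2 (binary, LSB first: 1111)
Double-and-add from P = (12, 23):
  bit 0 = 1: acc = O + (12, 23) = (12, 23)
  bit 1 = 1: acc = (12, 23) + (6, 5) = (28, 3)
  bit 2 = 1: acc = (28, 3) + (24, 29) = (18, 6)
  bit 3 = 1: acc = (18, 6) + (14, 32) = (1, 13)

15P = (1, 13)


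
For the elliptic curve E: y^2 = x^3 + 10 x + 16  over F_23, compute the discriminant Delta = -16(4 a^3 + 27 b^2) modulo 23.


4 a^3 + 27 b^2 = 4*10^3 + 27*16^2 = 4000 + 6912 = 10912
Delta = -16 * (10912) = -174592
Delta mod 23 = 1

Delta = 1 (mod 23)


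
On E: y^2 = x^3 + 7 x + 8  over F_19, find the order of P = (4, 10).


Compute successive multiples of P until we hit O:
  1P = (4, 10)
  2P = (15, 12)
  3P = (6, 0)
  4P = (15, 7)
  5P = (4, 9)
  6P = O

ord(P) = 6


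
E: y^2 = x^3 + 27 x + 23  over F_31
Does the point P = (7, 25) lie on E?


Check whether y^2 = x^3 + 27 x + 23 (mod 31) for (x, y) = (7, 25).
LHS: y^2 = 25^2 mod 31 = 5
RHS: x^3 + 27 x + 23 = 7^3 + 27*7 + 23 mod 31 = 28
LHS != RHS

No, not on the curve


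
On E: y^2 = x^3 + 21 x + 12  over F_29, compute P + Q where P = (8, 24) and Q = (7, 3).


P != Q, so use the chord formula.
s = (y2 - y1) / (x2 - x1) = (8) / (28) mod 29 = 21
x3 = s^2 - x1 - x2 mod 29 = 21^2 - 8 - 7 = 20
y3 = s (x1 - x3) - y1 mod 29 = 21 * (8 - 20) - 24 = 14

P + Q = (20, 14)


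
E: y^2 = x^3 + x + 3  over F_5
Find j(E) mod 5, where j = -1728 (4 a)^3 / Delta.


Delta = -16(4 a^3 + 27 b^2) mod 5 = 3
-1728 * (4 a)^3 = -1728 * (4*1)^3 mod 5 = 3
j = 3 * 3^(-1) mod 5 = 1

j = 1 (mod 5)


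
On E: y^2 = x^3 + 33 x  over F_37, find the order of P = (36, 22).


Compute successive multiples of P until we hit O:
  1P = (36, 22)
  2P = (36, 15)
  3P = O

ord(P) = 3


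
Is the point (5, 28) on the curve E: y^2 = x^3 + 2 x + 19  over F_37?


Check whether y^2 = x^3 + 2 x + 19 (mod 37) for (x, y) = (5, 28).
LHS: y^2 = 28^2 mod 37 = 7
RHS: x^3 + 2 x + 19 = 5^3 + 2*5 + 19 mod 37 = 6
LHS != RHS

No, not on the curve


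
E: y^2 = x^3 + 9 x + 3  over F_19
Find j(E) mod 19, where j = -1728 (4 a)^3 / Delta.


Delta = -16(4 a^3 + 27 b^2) mod 19 = 15
-1728 * (4 a)^3 = -1728 * (4*9)^3 mod 19 = 11
j = 11 * 15^(-1) mod 19 = 2

j = 2 (mod 19)


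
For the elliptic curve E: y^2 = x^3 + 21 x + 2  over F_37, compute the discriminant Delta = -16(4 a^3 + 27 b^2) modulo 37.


4 a^3 + 27 b^2 = 4*21^3 + 27*2^2 = 37044 + 108 = 37152
Delta = -16 * (37152) = -594432
Delta mod 37 = 10

Delta = 10 (mod 37)


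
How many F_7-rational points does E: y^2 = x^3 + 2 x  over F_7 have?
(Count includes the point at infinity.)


For each x in F_7, count y with y^2 = x^3 + 2 x + 0 mod 7:
  x = 0: RHS = 0, y in [0]  -> 1 point(s)
  x = 4: RHS = 2, y in [3, 4]  -> 2 point(s)
  x = 5: RHS = 2, y in [3, 4]  -> 2 point(s)
  x = 6: RHS = 4, y in [2, 5]  -> 2 point(s)
Affine points: 7. Add the point at infinity: total = 8.

#E(F_7) = 8


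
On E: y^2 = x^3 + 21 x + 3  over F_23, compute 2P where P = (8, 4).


k = 2 = 10_2 (binary, LSB first: 01)
Double-and-add from P = (8, 4):
  bit 0 = 0: acc unchanged = O
  bit 1 = 1: acc = O + (9, 1) = (9, 1)

2P = (9, 1)


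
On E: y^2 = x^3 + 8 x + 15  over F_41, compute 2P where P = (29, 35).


Doubling: s = (3 x1^2 + a) / (2 y1)
s = (3*29^2 + 8) / (2*35) mod 41 = 18
x3 = s^2 - 2 x1 mod 41 = 18^2 - 2*29 = 20
y3 = s (x1 - x3) - y1 mod 41 = 18 * (29 - 20) - 35 = 4

2P = (20, 4)


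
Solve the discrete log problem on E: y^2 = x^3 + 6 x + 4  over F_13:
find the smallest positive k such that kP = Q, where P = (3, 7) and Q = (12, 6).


Enumerate multiples of P until we hit Q = (12, 6):
  1P = (3, 7)
  2P = (4, 12)
  3P = (5, 9)
  4P = (6, 3)
  5P = (0, 2)
  6P = (7, 8)
  7P = (12, 7)
  8P = (11, 6)
  9P = (11, 7)
  10P = (12, 6)
Match found at i = 10.

k = 10


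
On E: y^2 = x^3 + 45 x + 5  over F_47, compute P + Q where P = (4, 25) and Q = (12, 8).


P != Q, so use the chord formula.
s = (y2 - y1) / (x2 - x1) = (30) / (8) mod 47 = 39
x3 = s^2 - x1 - x2 mod 47 = 39^2 - 4 - 12 = 1
y3 = s (x1 - x3) - y1 mod 47 = 39 * (4 - 1) - 25 = 45

P + Q = (1, 45)


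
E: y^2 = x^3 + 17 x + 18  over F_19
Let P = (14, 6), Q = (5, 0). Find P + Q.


P != Q, so use the chord formula.
s = (y2 - y1) / (x2 - x1) = (13) / (10) mod 19 = 7
x3 = s^2 - x1 - x2 mod 19 = 7^2 - 14 - 5 = 11
y3 = s (x1 - x3) - y1 mod 19 = 7 * (14 - 11) - 6 = 15

P + Q = (11, 15)


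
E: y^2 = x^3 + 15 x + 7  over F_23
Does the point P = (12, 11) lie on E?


Check whether y^2 = x^3 + 15 x + 7 (mod 23) for (x, y) = (12, 11).
LHS: y^2 = 11^2 mod 23 = 6
RHS: x^3 + 15 x + 7 = 12^3 + 15*12 + 7 mod 23 = 6
LHS = RHS

Yes, on the curve


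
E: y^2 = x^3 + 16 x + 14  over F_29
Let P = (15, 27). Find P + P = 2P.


Doubling: s = (3 x1^2 + a) / (2 y1)
s = (3*15^2 + 16) / (2*27) mod 29 = 23
x3 = s^2 - 2 x1 mod 29 = 23^2 - 2*15 = 6
y3 = s (x1 - x3) - y1 mod 29 = 23 * (15 - 6) - 27 = 6

2P = (6, 6)


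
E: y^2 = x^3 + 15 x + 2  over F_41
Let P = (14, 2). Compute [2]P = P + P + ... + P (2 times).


k = 2 = 10_2 (binary, LSB first: 01)
Double-and-add from P = (14, 2):
  bit 0 = 0: acc unchanged = O
  bit 1 = 1: acc = O + (22, 22) = (22, 22)

2P = (22, 22)


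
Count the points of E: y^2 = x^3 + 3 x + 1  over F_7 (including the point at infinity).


For each x in F_7, count y with y^2 = x^3 + 3 x + 1 mod 7:
  x = 0: RHS = 1, y in [1, 6]  -> 2 point(s)
  x = 2: RHS = 1, y in [1, 6]  -> 2 point(s)
  x = 3: RHS = 2, y in [3, 4]  -> 2 point(s)
  x = 4: RHS = 0, y in [0]  -> 1 point(s)
  x = 5: RHS = 1, y in [1, 6]  -> 2 point(s)
  x = 6: RHS = 4, y in [2, 5]  -> 2 point(s)
Affine points: 11. Add the point at infinity: total = 12.

#E(F_7) = 12


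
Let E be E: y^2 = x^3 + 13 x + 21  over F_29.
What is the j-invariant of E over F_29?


Delta = -16(4 a^3 + 27 b^2) mod 29 = 2
-1728 * (4 a)^3 = -1728 * (4*13)^3 mod 29 = 18
j = 18 * 2^(-1) mod 29 = 9

j = 9 (mod 29)


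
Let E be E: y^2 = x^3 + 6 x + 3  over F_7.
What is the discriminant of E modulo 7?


4 a^3 + 27 b^2 = 4*6^3 + 27*3^2 = 864 + 243 = 1107
Delta = -16 * (1107) = -17712
Delta mod 7 = 5

Delta = 5 (mod 7)


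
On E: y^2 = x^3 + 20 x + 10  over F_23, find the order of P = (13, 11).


Compute successive multiples of P until we hit O:
  1P = (13, 11)
  2P = (1, 13)
  3P = (2, 14)
  4P = (21, 10)
  5P = (21, 13)
  6P = (2, 9)
  7P = (1, 10)
  8P = (13, 12)
  ... (continuing to 9P)
  9P = O

ord(P) = 9


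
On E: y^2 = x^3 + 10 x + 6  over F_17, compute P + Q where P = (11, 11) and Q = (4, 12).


P != Q, so use the chord formula.
s = (y2 - y1) / (x2 - x1) = (1) / (10) mod 17 = 12
x3 = s^2 - x1 - x2 mod 17 = 12^2 - 11 - 4 = 10
y3 = s (x1 - x3) - y1 mod 17 = 12 * (11 - 10) - 11 = 1

P + Q = (10, 1)


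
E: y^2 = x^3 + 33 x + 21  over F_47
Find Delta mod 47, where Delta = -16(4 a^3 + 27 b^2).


4 a^3 + 27 b^2 = 4*33^3 + 27*21^2 = 143748 + 11907 = 155655
Delta = -16 * (155655) = -2490480
Delta mod 47 = 3

Delta = 3 (mod 47)


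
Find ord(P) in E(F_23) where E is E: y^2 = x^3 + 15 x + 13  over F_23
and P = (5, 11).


Compute successive multiples of P until we hit O:
  1P = (5, 11)
  2P = (17, 11)
  3P = (1, 12)
  4P = (7, 1)
  5P = (13, 6)
  6P = (0, 6)
  7P = (19, 21)
  8P = (15, 18)
  ... (continuing to 30P)
  30P = O

ord(P) = 30


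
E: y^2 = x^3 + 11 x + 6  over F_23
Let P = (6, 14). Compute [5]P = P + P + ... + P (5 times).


k = 5 = 101_2 (binary, LSB first: 101)
Double-and-add from P = (6, 14):
  bit 0 = 1: acc = O + (6, 14) = (6, 14)
  bit 1 = 0: acc unchanged = (6, 14)
  bit 2 = 1: acc = (6, 14) + (17, 0) = (2, 6)

5P = (2, 6)


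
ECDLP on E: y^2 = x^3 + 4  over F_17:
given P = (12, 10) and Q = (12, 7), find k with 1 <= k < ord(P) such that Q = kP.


Enumerate multiples of P until we hit Q = (12, 7):
  1P = (12, 10)
  2P = (6, 4)
  3P = (0, 2)
  4P = (13, 12)
  5P = (13, 5)
  6P = (0, 15)
  7P = (6, 13)
  8P = (12, 7)
Match found at i = 8.

k = 8


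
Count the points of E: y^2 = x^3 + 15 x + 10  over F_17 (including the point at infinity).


For each x in F_17, count y with y^2 = x^3 + 15 x + 10 mod 17:
  x = 1: RHS = 9, y in [3, 14]  -> 2 point(s)
  x = 4: RHS = 15, y in [7, 10]  -> 2 point(s)
  x = 7: RHS = 16, y in [4, 13]  -> 2 point(s)
  x = 8: RHS = 13, y in [8, 9]  -> 2 point(s)
  x = 10: RHS = 4, y in [2, 15]  -> 2 point(s)
Affine points: 10. Add the point at infinity: total = 11.

#E(F_17) = 11


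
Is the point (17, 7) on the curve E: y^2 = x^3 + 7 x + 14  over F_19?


Check whether y^2 = x^3 + 7 x + 14 (mod 19) for (x, y) = (17, 7).
LHS: y^2 = 7^2 mod 19 = 11
RHS: x^3 + 7 x + 14 = 17^3 + 7*17 + 14 mod 19 = 11
LHS = RHS

Yes, on the curve


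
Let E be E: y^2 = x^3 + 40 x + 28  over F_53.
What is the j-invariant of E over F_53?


Delta = -16(4 a^3 + 27 b^2) mod 53 = 34
-1728 * (4 a)^3 = -1728 * (4*40)^3 mod 53 = 21
j = 21 * 34^(-1) mod 53 = 24

j = 24 (mod 53)


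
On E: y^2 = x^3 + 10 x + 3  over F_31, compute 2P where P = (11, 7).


Doubling: s = (3 x1^2 + a) / (2 y1)
s = (3*11^2 + 10) / (2*7) mod 31 = 20
x3 = s^2 - 2 x1 mod 31 = 20^2 - 2*11 = 6
y3 = s (x1 - x3) - y1 mod 31 = 20 * (11 - 6) - 7 = 0

2P = (6, 0)


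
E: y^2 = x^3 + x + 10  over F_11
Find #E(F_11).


For each x in F_11, count y with y^2 = x^3 + 1 x + 10 mod 11:
  x = 1: RHS = 1, y in [1, 10]  -> 2 point(s)
  x = 2: RHS = 9, y in [3, 8]  -> 2 point(s)
  x = 4: RHS = 1, y in [1, 10]  -> 2 point(s)
  x = 6: RHS = 1, y in [1, 10]  -> 2 point(s)
  x = 9: RHS = 0, y in [0]  -> 1 point(s)
Affine points: 9. Add the point at infinity: total = 10.

#E(F_11) = 10


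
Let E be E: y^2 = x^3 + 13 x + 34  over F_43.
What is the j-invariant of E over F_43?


Delta = -16(4 a^3 + 27 b^2) mod 43 = 12
-1728 * (4 a)^3 = -1728 * (4*13)^3 mod 43 = 16
j = 16 * 12^(-1) mod 43 = 30

j = 30 (mod 43)


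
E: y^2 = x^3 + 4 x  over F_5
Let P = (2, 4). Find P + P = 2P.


Doubling: s = (3 x1^2 + a) / (2 y1)
s = (3*2^2 + 4) / (2*4) mod 5 = 2
x3 = s^2 - 2 x1 mod 5 = 2^2 - 2*2 = 0
y3 = s (x1 - x3) - y1 mod 5 = 2 * (2 - 0) - 4 = 0

2P = (0, 0)


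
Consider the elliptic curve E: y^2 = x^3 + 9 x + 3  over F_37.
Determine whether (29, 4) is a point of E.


Check whether y^2 = x^3 + 9 x + 3 (mod 37) for (x, y) = (29, 4).
LHS: y^2 = 4^2 mod 37 = 16
RHS: x^3 + 9 x + 3 = 29^3 + 9*29 + 3 mod 37 = 11
LHS != RHS

No, not on the curve


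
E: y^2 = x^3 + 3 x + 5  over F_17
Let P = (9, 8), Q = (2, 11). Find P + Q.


P != Q, so use the chord formula.
s = (y2 - y1) / (x2 - x1) = (3) / (10) mod 17 = 2
x3 = s^2 - x1 - x2 mod 17 = 2^2 - 9 - 2 = 10
y3 = s (x1 - x3) - y1 mod 17 = 2 * (9 - 10) - 8 = 7

P + Q = (10, 7)


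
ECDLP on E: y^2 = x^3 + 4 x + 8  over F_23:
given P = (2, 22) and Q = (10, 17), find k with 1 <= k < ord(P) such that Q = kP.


Enumerate multiples of P until we hit Q = (10, 17):
  1P = (2, 22)
  2P = (14, 5)
  3P = (13, 7)
  4P = (11, 7)
  5P = (0, 13)
  6P = (1, 17)
  7P = (22, 16)
  8P = (3, 22)
  9P = (18, 1)
  10P = (12, 17)
  11P = (15, 19)
  12P = (10, 17)
Match found at i = 12.

k = 12


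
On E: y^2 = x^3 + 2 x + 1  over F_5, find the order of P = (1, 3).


Compute successive multiples of P until we hit O:
  1P = (1, 3)
  2P = (3, 2)
  3P = (0, 4)
  4P = (0, 1)
  5P = (3, 3)
  6P = (1, 2)
  7P = O

ord(P) = 7


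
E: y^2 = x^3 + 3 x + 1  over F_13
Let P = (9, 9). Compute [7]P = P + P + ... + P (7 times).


k = 7 = 111_2 (binary, LSB first: 111)
Double-and-add from P = (9, 9):
  bit 0 = 1: acc = O + (9, 9) = (9, 9)
  bit 1 = 1: acc = (9, 9) + (7, 1) = (0, 1)
  bit 2 = 1: acc = (0, 1) + (8, 2) = (4, 5)

7P = (4, 5)


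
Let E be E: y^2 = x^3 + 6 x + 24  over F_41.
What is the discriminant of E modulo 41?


4 a^3 + 27 b^2 = 4*6^3 + 27*24^2 = 864 + 15552 = 16416
Delta = -16 * (16416) = -262656
Delta mod 41 = 31

Delta = 31 (mod 41)


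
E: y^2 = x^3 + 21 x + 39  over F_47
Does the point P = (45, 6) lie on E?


Check whether y^2 = x^3 + 21 x + 39 (mod 47) for (x, y) = (45, 6).
LHS: y^2 = 6^2 mod 47 = 36
RHS: x^3 + 21 x + 39 = 45^3 + 21*45 + 39 mod 47 = 36
LHS = RHS

Yes, on the curve


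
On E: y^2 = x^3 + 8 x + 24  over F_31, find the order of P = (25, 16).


Compute successive multiples of P until we hit O:
  1P = (25, 16)
  2P = (14, 20)
  3P = (28, 2)
  4P = (17, 19)
  5P = (9, 9)
  6P = (7, 19)
  7P = (24, 20)
  8P = (29, 0)
  ... (continuing to 16P)
  16P = O

ord(P) = 16


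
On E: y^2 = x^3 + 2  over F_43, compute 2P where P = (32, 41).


Doubling: s = (3 x1^2 + a) / (2 y1)
s = (3*32^2 + 0) / (2*41) mod 43 = 6
x3 = s^2 - 2 x1 mod 43 = 6^2 - 2*32 = 15
y3 = s (x1 - x3) - y1 mod 43 = 6 * (32 - 15) - 41 = 18

2P = (15, 18)


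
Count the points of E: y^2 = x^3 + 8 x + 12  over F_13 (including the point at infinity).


For each x in F_13, count y with y^2 = x^3 + 8 x + 12 mod 13:
  x = 0: RHS = 12, y in [5, 8]  -> 2 point(s)
  x = 2: RHS = 10, y in [6, 7]  -> 2 point(s)
  x = 4: RHS = 4, y in [2, 11]  -> 2 point(s)
  x = 6: RHS = 3, y in [4, 9]  -> 2 point(s)
  x = 8: RHS = 3, y in [4, 9]  -> 2 point(s)
  x = 10: RHS = 0, y in [0]  -> 1 point(s)
  x = 11: RHS = 1, y in [1, 12]  -> 2 point(s)
  x = 12: RHS = 3, y in [4, 9]  -> 2 point(s)
Affine points: 15. Add the point at infinity: total = 16.

#E(F_13) = 16


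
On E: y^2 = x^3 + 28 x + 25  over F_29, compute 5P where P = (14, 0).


k = 5 = 101_2 (binary, LSB first: 101)
Double-and-add from P = (14, 0):
  bit 0 = 1: acc = O + (14, 0) = (14, 0)
  bit 1 = 0: acc unchanged = (14, 0)
  bit 2 = 1: acc = (14, 0) + O = (14, 0)

5P = (14, 0)


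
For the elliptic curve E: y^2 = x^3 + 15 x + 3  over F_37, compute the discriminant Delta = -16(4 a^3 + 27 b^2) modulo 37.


4 a^3 + 27 b^2 = 4*15^3 + 27*3^2 = 13500 + 243 = 13743
Delta = -16 * (13743) = -219888
Delta mod 37 = 3

Delta = 3 (mod 37)


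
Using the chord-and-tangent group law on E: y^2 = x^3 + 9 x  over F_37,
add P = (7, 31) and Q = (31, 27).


P != Q, so use the chord formula.
s = (y2 - y1) / (x2 - x1) = (33) / (24) mod 37 = 6
x3 = s^2 - x1 - x2 mod 37 = 6^2 - 7 - 31 = 35
y3 = s (x1 - x3) - y1 mod 37 = 6 * (7 - 35) - 31 = 23

P + Q = (35, 23)


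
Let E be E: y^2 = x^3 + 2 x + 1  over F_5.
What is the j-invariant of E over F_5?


Delta = -16(4 a^3 + 27 b^2) mod 5 = 1
-1728 * (4 a)^3 = -1728 * (4*2)^3 mod 5 = 4
j = 4 * 1^(-1) mod 5 = 4

j = 4 (mod 5)


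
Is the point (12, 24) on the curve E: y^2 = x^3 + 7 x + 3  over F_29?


Check whether y^2 = x^3 + 7 x + 3 (mod 29) for (x, y) = (12, 24).
LHS: y^2 = 24^2 mod 29 = 25
RHS: x^3 + 7 x + 3 = 12^3 + 7*12 + 3 mod 29 = 17
LHS != RHS

No, not on the curve


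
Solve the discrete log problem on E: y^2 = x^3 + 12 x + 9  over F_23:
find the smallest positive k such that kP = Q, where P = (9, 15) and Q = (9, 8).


Enumerate multiples of P until we hit Q = (9, 8):
  1P = (9, 15)
  2P = (14, 0)
  3P = (9, 8)
Match found at i = 3.

k = 3


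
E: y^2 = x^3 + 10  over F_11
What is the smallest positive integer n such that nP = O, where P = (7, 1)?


Compute successive multiples of P until we hit O:
  1P = (7, 1)
  2P = (1, 0)
  3P = (7, 10)
  4P = O

ord(P) = 4


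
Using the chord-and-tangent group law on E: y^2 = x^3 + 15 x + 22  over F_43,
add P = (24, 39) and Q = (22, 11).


P != Q, so use the chord formula.
s = (y2 - y1) / (x2 - x1) = (15) / (41) mod 43 = 14
x3 = s^2 - x1 - x2 mod 43 = 14^2 - 24 - 22 = 21
y3 = s (x1 - x3) - y1 mod 43 = 14 * (24 - 21) - 39 = 3

P + Q = (21, 3)


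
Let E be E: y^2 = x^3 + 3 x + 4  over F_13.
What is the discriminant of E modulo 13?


4 a^3 + 27 b^2 = 4*3^3 + 27*4^2 = 108 + 432 = 540
Delta = -16 * (540) = -8640
Delta mod 13 = 5

Delta = 5 (mod 13)


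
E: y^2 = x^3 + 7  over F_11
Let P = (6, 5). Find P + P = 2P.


Doubling: s = (3 x1^2 + a) / (2 y1)
s = (3*6^2 + 0) / (2*5) mod 11 = 2
x3 = s^2 - 2 x1 mod 11 = 2^2 - 2*6 = 3
y3 = s (x1 - x3) - y1 mod 11 = 2 * (6 - 3) - 5 = 1

2P = (3, 1)


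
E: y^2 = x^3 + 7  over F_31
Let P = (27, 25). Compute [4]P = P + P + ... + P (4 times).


k = 4 = 100_2 (binary, LSB first: 001)
Double-and-add from P = (27, 25):
  bit 0 = 0: acc unchanged = O
  bit 1 = 0: acc unchanged = O
  bit 2 = 1: acc = O + (11, 25) = (11, 25)

4P = (11, 25)


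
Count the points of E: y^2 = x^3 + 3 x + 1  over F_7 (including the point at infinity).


For each x in F_7, count y with y^2 = x^3 + 3 x + 1 mod 7:
  x = 0: RHS = 1, y in [1, 6]  -> 2 point(s)
  x = 2: RHS = 1, y in [1, 6]  -> 2 point(s)
  x = 3: RHS = 2, y in [3, 4]  -> 2 point(s)
  x = 4: RHS = 0, y in [0]  -> 1 point(s)
  x = 5: RHS = 1, y in [1, 6]  -> 2 point(s)
  x = 6: RHS = 4, y in [2, 5]  -> 2 point(s)
Affine points: 11. Add the point at infinity: total = 12.

#E(F_7) = 12


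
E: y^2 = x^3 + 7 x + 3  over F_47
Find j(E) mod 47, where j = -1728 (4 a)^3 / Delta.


Delta = -16(4 a^3 + 27 b^2) mod 47 = 10
-1728 * (4 a)^3 = -1728 * (4*7)^3 mod 47 = 33
j = 33 * 10^(-1) mod 47 = 8

j = 8 (mod 47)


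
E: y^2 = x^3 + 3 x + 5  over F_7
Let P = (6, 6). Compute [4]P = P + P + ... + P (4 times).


k = 4 = 100_2 (binary, LSB first: 001)
Double-and-add from P = (6, 6):
  bit 0 = 0: acc unchanged = O
  bit 1 = 0: acc unchanged = O
  bit 2 = 1: acc = O + (1, 3) = (1, 3)

4P = (1, 3)


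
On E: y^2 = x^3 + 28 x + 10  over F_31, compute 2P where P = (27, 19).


Doubling: s = (3 x1^2 + a) / (2 y1)
s = (3*27^2 + 28) / (2*19) mod 31 = 2
x3 = s^2 - 2 x1 mod 31 = 2^2 - 2*27 = 12
y3 = s (x1 - x3) - y1 mod 31 = 2 * (27 - 12) - 19 = 11

2P = (12, 11)


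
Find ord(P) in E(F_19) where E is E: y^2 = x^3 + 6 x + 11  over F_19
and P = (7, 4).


Compute successive multiples of P until we hit O:
  1P = (7, 4)
  2P = (16, 2)
  3P = (12, 14)
  4P = (4, 2)
  5P = (0, 7)
  6P = (18, 17)
  7P = (10, 8)
  8P = (8, 1)
  ... (continuing to 21P)
  21P = O

ord(P) = 21


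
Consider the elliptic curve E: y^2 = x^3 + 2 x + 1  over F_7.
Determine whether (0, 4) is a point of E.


Check whether y^2 = x^3 + 2 x + 1 (mod 7) for (x, y) = (0, 4).
LHS: y^2 = 4^2 mod 7 = 2
RHS: x^3 + 2 x + 1 = 0^3 + 2*0 + 1 mod 7 = 1
LHS != RHS

No, not on the curve


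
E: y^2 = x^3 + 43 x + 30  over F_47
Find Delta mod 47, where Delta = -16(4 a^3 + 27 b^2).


4 a^3 + 27 b^2 = 4*43^3 + 27*30^2 = 318028 + 24300 = 342328
Delta = -16 * (342328) = -5477248
Delta mod 47 = 38

Delta = 38 (mod 47)


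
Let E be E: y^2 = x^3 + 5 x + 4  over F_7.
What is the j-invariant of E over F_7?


Delta = -16(4 a^3 + 27 b^2) mod 7 = 5
-1728 * (4 a)^3 = -1728 * (4*5)^3 mod 7 = 6
j = 6 * 5^(-1) mod 7 = 4

j = 4 (mod 7)


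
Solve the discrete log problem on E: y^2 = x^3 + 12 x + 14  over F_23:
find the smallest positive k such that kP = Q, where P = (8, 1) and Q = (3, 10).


Enumerate multiples of P until we hit Q = (3, 10):
  1P = (8, 1)
  2P = (15, 21)
  3P = (3, 10)
Match found at i = 3.

k = 3


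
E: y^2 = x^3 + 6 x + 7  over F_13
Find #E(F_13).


For each x in F_13, count y with y^2 = x^3 + 6 x + 7 mod 13:
  x = 1: RHS = 1, y in [1, 12]  -> 2 point(s)
  x = 2: RHS = 1, y in [1, 12]  -> 2 point(s)
  x = 3: RHS = 0, y in [0]  -> 1 point(s)
  x = 4: RHS = 4, y in [2, 11]  -> 2 point(s)
  x = 6: RHS = 12, y in [5, 8]  -> 2 point(s)
  x = 9: RHS = 10, y in [6, 7]  -> 2 point(s)
  x = 10: RHS = 1, y in [1, 12]  -> 2 point(s)
  x = 11: RHS = 0, y in [0]  -> 1 point(s)
  x = 12: RHS = 0, y in [0]  -> 1 point(s)
Affine points: 15. Add the point at infinity: total = 16.

#E(F_13) = 16
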